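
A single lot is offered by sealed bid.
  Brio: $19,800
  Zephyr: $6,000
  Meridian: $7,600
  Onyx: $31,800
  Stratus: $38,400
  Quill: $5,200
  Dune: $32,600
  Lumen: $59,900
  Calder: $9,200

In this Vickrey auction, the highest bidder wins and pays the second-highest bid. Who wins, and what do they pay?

Vickrey auction: the highest bidder wins and pays the second-highest bid.
Bids ranked: 59,900 (Lumen) > 38,400 (Stratus) > 32,600 (Dune) > 31,800 (Onyx) > 19,800 (Brio) > 9,200 (Calder) > …
Second-price: Lumen pays Stratus's bid of $38,400.

Lumen pays $38,400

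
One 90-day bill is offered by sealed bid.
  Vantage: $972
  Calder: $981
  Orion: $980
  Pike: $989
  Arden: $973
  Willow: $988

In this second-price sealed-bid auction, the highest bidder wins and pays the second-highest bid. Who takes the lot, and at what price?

Pike pays $988

Rule: the highest bidder wins and pays the second-highest bid.
Bids ranked: 989 (Pike) > 988 (Willow) > 981 (Calder) > 980 (Orion) > 973 (Arden) > 972 (Vantage)
Pike wins with the highest bid; price is set by the runner-up at $988.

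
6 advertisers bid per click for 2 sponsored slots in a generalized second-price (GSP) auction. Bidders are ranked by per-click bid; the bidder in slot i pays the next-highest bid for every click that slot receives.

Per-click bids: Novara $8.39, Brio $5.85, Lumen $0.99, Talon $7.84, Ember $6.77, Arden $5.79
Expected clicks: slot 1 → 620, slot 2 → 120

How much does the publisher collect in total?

Total revenue: $5673.20

Per-click bids in order: $8.39 (Novara) > $7.84 (Talon) > $6.77 (Ember) > …
Slot 1: Novara pays $7.84 × 620 = $4860.80
Slot 2: Talon pays $6.77 × 120 = $812.40
Total = $5673.20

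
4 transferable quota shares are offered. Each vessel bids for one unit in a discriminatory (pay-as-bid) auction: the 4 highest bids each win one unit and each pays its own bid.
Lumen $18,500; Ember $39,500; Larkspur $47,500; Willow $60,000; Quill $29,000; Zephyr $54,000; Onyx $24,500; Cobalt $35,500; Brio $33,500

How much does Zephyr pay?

Sorting: 60,000 (Willow), 54,000 (Zephyr), 47,500 (Larkspur), 39,500 (Ember), 35,500 (Cobalt), 33,500 (Brio), …
Top 4: Willow, Zephyr, Larkspur, Ember.
Zephyr wins → own bid $54,000.

Zephyr pays $54,000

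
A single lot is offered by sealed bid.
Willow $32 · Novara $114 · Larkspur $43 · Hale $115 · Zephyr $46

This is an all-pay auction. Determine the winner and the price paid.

All-pay auction: the highest bidder wins the item, but every bidder pays their own bid.
Bids ranked: 115 (Hale) > 114 (Novara) > 46 (Zephyr) > 43 (Larkspur) > 32 (Willow)
Hale wins with the top bid; all bids are sunk regardless.

Hale pays $115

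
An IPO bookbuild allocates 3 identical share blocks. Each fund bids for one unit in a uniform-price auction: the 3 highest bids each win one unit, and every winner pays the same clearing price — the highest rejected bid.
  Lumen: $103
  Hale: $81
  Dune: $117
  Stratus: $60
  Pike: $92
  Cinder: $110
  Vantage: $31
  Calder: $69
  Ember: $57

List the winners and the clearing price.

Dune, Cinder, Lumen; each pays $92

Sorting: 117 (Dune), 110 (Cinder), 103 (Lumen), 92 (Pike), 81 (Hale), …
The 3 highest are Dune, Cinder, Lumen.
Clearing price = highest rejected bid = $92.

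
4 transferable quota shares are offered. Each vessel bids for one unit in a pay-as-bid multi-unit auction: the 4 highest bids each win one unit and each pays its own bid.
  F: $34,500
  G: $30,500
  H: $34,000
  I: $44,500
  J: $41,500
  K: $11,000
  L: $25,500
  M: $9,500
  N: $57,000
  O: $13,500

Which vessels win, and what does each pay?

N $57,000, I $44,500, J $41,500, F $34,500

Bids ranked high→low: 57,000 (N), 44,500 (I), 41,500 (J), 34,500 (F), 34,000 (H), 30,500 (G), …
The 4 highest are N, I, J, F.
Each winner pays its own bid: N $57,000, I $44,500, J $41,500, F $34,500.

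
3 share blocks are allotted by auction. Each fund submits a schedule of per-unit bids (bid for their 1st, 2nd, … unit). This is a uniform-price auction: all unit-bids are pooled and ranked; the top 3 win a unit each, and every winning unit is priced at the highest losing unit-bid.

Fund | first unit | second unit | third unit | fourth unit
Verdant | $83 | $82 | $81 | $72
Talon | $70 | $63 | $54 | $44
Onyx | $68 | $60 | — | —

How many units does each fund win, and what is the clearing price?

Pooled unit-bids ranked (top 3): 83 (Verdant-1), 82 (Verdant-2), 81 (Verdant-3)
First bid not allocated: $72.
Allocation: Verdant 3.

Verdant 3; clearing price $72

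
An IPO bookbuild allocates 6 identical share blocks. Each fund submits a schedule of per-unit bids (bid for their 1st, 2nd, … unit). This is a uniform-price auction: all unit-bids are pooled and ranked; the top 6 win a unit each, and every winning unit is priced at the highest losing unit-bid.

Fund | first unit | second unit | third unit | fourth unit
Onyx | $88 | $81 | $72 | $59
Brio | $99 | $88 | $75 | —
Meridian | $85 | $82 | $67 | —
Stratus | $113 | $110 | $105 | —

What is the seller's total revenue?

Total revenue: $510

Pooled unit-bids ranked (top 6): 113 (Stratus-1), 110 (Stratus-2), 105 (Stratus-3), 99 (Brio-1), 88 (Onyx-1), 88 (Brio-2)
First bid not allocated: $85.
Allocation: Brio 2, Onyx 1, Stratus 3. Every unit priced at $85.
Revenue = 6 × 85 = $510.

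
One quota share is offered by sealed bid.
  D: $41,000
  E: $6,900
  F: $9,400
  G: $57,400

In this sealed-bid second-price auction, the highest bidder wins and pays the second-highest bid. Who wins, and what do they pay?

G pays $41,000

Rule: the highest bidder wins and pays the second-highest bid.
Bids ranked: 57,400 (G) > 41,000 (D) > 9,400 (F) > 6,900 (E)
Second-price: G pays D's bid of $41,000.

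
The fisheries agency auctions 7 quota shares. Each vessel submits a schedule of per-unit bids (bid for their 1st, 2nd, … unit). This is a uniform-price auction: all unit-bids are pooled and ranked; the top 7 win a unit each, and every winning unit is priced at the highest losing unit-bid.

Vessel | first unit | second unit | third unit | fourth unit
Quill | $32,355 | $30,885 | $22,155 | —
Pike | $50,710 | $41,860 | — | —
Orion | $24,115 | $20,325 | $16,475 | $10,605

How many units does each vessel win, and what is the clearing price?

Orion 2, Pike 2, Quill 3; clearing price $16,475

Pooled unit-bids ranked (top 7): 50,710 (Pike-1), 41,860 (Pike-2), 32,355 (Quill-1), 30,885 (Quill-2), 24,115 (Orion-1), 22,155 (Quill-3), 20,325 (Orion-2)
Highest rejected unit-bid = $16,475.
Allocation: Orion 2, Pike 2, Quill 3.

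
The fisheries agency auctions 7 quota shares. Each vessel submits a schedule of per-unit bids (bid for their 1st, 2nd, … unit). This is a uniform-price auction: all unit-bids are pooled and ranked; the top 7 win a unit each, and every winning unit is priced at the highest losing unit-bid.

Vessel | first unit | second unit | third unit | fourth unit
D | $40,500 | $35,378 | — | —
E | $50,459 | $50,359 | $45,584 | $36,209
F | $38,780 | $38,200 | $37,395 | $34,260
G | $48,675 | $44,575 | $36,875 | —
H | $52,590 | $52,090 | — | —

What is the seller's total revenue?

Total revenue: $283,500

Pooled unit-bids ranked (top 7): 52,590 (H-1), 52,090 (H-2), 50,459 (E-1), 50,359 (E-2), 48,675 (G-1), 45,584 (E-3), 44,575 (G-2)
The (k+1)-th unit-bid is $40,500.
Allocation: E 3, G 2, H 2. Every unit priced at $40,500.
Revenue = 7 × 40,500 = $283,500.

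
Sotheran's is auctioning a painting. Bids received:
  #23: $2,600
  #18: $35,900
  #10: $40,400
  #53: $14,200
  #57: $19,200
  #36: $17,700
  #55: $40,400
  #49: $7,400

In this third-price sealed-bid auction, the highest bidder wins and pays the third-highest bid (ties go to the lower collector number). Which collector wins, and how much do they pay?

Bids in order: 40,400 (#10) > 40,400 (#55) > 35,900 (#18) > 19,200 (#57) > 17,700 (#36) > 14,200 (#53) > …
Tie at $40,400 → #10 wins by tie-break.
#10 is highest; pays the third-highest bid, $35,900.

#10 pays $35,900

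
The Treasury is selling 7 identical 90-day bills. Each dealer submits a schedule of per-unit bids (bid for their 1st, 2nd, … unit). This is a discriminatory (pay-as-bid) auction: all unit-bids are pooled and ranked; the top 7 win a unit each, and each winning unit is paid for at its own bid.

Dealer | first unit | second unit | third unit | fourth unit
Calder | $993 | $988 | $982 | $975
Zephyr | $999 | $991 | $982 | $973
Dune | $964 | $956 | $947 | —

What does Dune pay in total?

Dune pays $0

Merging the schedules and taking the best 7: 999 (Zephyr-1), 993 (Calder-1), 991 (Zephyr-2), 988 (Calder-2), 982 (Calder-3), 982 (Zephyr-3), 975 (Calder-4)
Next rejected bid: $973 (not a price — pay-as-bid).
Dune wins no units.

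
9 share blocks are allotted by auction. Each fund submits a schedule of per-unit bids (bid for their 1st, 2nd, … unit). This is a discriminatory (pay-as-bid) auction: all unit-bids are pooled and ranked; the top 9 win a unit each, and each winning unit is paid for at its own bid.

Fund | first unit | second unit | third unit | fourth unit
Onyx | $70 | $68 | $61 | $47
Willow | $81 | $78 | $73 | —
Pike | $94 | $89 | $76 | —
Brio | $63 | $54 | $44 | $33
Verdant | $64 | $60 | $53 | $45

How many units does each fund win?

Onyx 2, Pike 3, Verdant 1, Willow 3

Pooled unit-bids ranked (top 9): 94 (Pike-1), 89 (Pike-2), 81 (Willow-1), 78 (Willow-2), 76 (Pike-3), 73 (Willow-3), 70 (Onyx-1), 68 (Onyx-2), 64 (Verdant-1)
Next rejected bid: $63 (not a price — pay-as-bid).
Allocation: Onyx 2, Pike 3, Verdant 1, Willow 3.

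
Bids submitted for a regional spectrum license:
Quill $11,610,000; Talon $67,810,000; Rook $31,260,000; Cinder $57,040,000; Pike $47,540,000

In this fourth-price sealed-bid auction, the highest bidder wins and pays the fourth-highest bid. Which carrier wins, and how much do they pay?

Bids in order: 67,810,000 (Talon) > 57,040,000 (Cinder) > 47,540,000 (Pike) > 31,260,000 (Rook) > 11,610,000 (Quill)
Talon is highest; pays the fourth-highest bid, $31,260,000.

Talon pays $31,260,000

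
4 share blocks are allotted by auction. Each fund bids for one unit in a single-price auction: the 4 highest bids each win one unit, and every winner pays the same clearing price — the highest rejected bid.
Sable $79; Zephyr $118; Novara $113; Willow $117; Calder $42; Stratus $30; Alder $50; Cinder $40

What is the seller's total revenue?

Bids ranked high→low: 118 (Zephyr), 117 (Willow), 113 (Novara), 79 (Sable), 50 (Alder), 42 (Calder), …
The 4 highest are Zephyr, Willow, Novara, Sable.
Clearing price = highest rejected bid = $50.
Total revenue = 4 × $50 = $200.

Total revenue: $200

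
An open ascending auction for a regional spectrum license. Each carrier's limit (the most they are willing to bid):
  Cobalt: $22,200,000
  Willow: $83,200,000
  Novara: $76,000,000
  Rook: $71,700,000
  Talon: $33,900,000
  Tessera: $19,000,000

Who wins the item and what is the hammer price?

Limits ranked: 83,200,000 (Willow) > 76,000,000 (Novara) > 71,700,000 (Rook) > 33,900,000 (Talon) > 22,200,000 (Cobalt) > 19,000,000 (Tessera)
Novara is the last rival to drop out, at $76,000,000; Willow remains and wins at that price.

Willow wins at $76,000,000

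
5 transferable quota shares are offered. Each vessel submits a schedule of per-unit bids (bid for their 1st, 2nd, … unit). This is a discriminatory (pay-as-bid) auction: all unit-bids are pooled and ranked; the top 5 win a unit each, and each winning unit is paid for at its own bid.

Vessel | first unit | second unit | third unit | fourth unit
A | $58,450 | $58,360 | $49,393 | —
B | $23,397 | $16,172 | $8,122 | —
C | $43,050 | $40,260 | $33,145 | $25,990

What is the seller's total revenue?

Total revenue: $249,513

Merging the schedules and taking the best 5: 58,450 (A-1), 58,360 (A-2), 49,393 (A-3), 43,050 (C-1), 40,260 (C-2)
Next rejected bid: $33,145 (not a price — pay-as-bid).
Each winning unit pays its own bid.
Revenue = 58,450 + 58,360 + 49,393 + 43,050 + 40,260 = $249,513.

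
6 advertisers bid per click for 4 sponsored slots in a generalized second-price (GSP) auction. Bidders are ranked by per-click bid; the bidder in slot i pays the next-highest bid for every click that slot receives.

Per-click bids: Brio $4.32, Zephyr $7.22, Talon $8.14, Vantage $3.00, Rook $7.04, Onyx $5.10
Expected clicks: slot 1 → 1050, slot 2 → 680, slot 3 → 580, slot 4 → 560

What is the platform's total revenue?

Total revenue: $17745.40

Per-click bids in order: $8.14 (Talon) > $7.22 (Zephyr) > $7.04 (Rook) > $5.10 (Onyx) > $4.32 (Brio) > …
Slot 1: Talon pays $7.22 × 1050 = $7581.00
Slot 2: Zephyr pays $7.04 × 680 = $4787.20
Slot 3: Rook pays $5.10 × 580 = $2958.00
Slot 4: Onyx pays $4.32 × 560 = $2419.20
Total = $17745.40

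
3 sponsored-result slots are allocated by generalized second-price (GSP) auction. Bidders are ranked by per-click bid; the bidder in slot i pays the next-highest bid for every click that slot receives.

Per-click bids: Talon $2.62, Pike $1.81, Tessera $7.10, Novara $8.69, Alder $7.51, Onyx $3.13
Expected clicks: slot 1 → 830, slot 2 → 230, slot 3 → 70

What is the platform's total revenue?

Ranked by bid: $8.69 (Novara) > $7.51 (Alder) > $7.10 (Tessera) > $3.13 (Onyx) > …
Slot 1: Novara pays $7.51 × 830 = $6233.30
Slot 2: Alder pays $7.10 × 230 = $1633.00
Slot 3: Tessera pays $3.13 × 70 = $219.10
Total = $8085.40

Total revenue: $8085.40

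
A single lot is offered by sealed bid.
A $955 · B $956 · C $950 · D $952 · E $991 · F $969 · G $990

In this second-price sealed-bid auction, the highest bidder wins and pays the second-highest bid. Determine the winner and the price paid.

E pays $990

Second-price sealed-bid auction: the highest bidder wins and pays the second-highest bid.
Sorting bids: 991 (E) > 990 (G) > 969 (F) > 956 (B) > 955 (A) > 952 (D) > …
Second-price: E pays G's bid of $990.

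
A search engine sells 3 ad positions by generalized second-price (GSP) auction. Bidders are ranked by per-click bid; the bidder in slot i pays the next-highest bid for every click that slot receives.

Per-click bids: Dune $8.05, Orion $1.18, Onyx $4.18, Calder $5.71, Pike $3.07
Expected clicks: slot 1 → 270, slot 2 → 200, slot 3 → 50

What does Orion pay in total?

Sorting advertisers: $8.05 (Dune) > $5.71 (Calder) > $4.18 (Onyx) > $3.07 (Pike) > …
Orion ranks below slot 3 → no slot, pays nothing.

Orion pays $0.00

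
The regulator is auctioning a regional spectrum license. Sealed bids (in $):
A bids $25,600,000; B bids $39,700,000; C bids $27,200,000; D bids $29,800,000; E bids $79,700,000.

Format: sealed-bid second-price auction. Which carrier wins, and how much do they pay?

Bids in order: 79,700,000 (E) > 39,700,000 (B) > 29,800,000 (D) > 27,200,000 (C) > 25,600,000 (A)
E is highest; pays the second-highest bid, $39,700,000.

E pays $39,700,000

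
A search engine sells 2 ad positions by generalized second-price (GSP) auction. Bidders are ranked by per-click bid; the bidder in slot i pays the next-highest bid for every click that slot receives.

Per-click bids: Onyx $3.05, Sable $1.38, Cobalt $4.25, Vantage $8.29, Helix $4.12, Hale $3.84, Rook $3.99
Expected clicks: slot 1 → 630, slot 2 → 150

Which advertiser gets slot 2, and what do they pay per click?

Per-click bids in order: $8.29 (Vantage) > $4.25 (Cobalt) > $4.12 (Helix) > …
Slot 2 goes to the second-ranked bidder, Cobalt, who pays the next bid down: $4.12/click.

Cobalt; $4.12 per click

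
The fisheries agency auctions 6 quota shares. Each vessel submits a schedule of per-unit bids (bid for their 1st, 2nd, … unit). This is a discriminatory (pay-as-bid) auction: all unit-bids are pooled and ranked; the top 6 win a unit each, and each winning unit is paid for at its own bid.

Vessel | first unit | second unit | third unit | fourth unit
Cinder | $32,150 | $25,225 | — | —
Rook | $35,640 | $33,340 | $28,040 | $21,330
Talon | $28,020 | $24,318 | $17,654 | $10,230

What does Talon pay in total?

Talon pays $28,020

Merging the schedules and taking the best 6: 35,640 (Rook-1), 33,340 (Rook-2), 32,150 (Cinder-1), 28,040 (Rook-3), 28,020 (Talon-1), 25,225 (Cinder-2)
Next rejected bid: $24,318 (not a price — pay-as-bid).
Talon's winning unit-bids: 28,020 = $28,020.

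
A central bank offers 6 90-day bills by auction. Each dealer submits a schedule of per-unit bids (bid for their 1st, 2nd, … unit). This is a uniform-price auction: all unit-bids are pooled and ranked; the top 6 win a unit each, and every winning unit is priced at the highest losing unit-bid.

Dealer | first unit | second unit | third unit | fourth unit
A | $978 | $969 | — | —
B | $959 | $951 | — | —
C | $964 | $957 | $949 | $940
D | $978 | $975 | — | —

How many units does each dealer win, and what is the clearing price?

Merging the schedules and taking the best 6: 978 (A-1), 978 (D-1), 975 (D-2), 969 (A-2), 964 (C-1), 959 (B-1)
Highest rejected unit-bid = $957.
Allocation: A 2, B 1, C 1, D 2.

A 2, B 1, C 1, D 2; clearing price $957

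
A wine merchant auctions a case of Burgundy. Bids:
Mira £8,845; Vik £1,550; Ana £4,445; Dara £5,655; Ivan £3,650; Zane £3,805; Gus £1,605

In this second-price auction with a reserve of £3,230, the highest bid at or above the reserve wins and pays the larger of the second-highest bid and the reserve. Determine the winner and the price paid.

Mira pays £5,655

Bids ranked: 8,845 (Mira) > 5,655 (Dara) > 4,445 (Ana) > 3,805 (Zane) > 3,650 (Ivan) > 1,605 (Gus) > …
Mira has the top bid at or above the reserve (£8,845).
max(second-highest £5,655, reserve £3,230) = £5,655; the reserve does not bind.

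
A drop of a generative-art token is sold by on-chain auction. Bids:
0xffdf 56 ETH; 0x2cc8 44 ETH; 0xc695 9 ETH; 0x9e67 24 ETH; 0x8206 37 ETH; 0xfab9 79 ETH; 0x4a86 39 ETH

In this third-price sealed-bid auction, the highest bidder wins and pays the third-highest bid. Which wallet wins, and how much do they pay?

Rule: the highest bidder wins and pays the third-highest bid.
Sorting bids: 79 (0xfab9) > 56 (0xffdf) > 44 (0x2cc8) > 39 (0x4a86) > 37 (0x8206) > 24 (0x9e67) > …
0xfab9 is highest; pays the third-highest bid, 44 ETH.

0xfab9 pays 44 ETH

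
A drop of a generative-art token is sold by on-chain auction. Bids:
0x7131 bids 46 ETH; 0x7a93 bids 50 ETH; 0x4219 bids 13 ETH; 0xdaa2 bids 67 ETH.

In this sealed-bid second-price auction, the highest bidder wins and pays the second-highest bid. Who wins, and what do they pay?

Bids ranked: 67 (0xdaa2) > 50 (0x7a93) > 46 (0x7131) > 13 (0x4219)
0xdaa2 is highest; pays the second-highest bid, 50 ETH.

0xdaa2 pays 50 ETH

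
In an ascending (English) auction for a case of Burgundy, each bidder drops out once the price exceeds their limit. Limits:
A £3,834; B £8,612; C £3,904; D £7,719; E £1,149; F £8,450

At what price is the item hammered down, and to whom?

B wins at £8,450

Limits ranked: 8,612 (B) > 8,450 (F) > 7,719 (D) > 3,904 (C) > 3,834 (A) > 1,149 (E)
Once the price passes £8,450, only B is left; the hammer falls at F's limit of £8,450.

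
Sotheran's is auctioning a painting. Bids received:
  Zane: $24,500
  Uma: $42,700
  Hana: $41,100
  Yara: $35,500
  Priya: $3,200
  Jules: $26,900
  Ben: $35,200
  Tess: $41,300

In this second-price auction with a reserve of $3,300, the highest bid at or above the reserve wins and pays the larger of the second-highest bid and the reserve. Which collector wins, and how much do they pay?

Uma pays $41,300

Rule: the highest bid at or above the reserve wins and pays the larger of the second-highest bid and the reserve.
Bids ranked: 42,700 (Uma) > 41,300 (Tess) > 41,100 (Hana) > 35,500 (Yara) > 35,200 (Ben) > 26,900 (Jules) > …
Highest eligible bid: Uma at $42,700.
Second-highest bid $41,300 exceeds the reserve $3,300 → payment $41,300.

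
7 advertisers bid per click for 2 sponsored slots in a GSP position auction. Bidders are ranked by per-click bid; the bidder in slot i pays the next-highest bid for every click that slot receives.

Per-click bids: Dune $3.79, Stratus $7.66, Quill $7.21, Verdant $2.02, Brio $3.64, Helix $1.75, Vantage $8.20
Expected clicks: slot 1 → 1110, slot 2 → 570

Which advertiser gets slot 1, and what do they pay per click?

Vantage; $7.66 per click

Ranked by bid: $8.20 (Vantage) > $7.66 (Stratus) > $7.21 (Quill) > …
Slot 1 goes to the first-ranked bidder, Vantage, who pays the next bid down: $7.66/click.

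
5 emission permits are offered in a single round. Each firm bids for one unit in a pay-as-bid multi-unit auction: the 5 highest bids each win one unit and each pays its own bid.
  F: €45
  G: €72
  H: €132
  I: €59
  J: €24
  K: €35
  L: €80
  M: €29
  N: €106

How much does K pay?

Bids ranked high→low: 132 (H), 106 (N), 80 (L), 72 (G), 59 (I), 45 (F), 35 (K), …
Top 5: H, N, L, G, I.
K does not win → €0.

K pays €0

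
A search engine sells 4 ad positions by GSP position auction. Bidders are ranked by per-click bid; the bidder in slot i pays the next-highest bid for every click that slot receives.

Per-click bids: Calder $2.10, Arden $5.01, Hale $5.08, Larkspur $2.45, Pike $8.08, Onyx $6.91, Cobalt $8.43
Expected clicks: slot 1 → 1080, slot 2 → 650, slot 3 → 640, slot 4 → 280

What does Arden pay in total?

Sorting advertisers: $8.43 (Cobalt) > $8.08 (Pike) > $6.91 (Onyx) > $5.08 (Hale) > $5.01 (Arden) > …
Arden ranks below slot 4 → no slot, pays nothing.

Arden pays $0.00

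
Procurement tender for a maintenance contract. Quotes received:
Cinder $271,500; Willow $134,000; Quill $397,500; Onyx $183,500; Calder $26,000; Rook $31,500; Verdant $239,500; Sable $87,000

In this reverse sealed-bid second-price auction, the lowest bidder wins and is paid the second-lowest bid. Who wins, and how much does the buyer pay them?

Rule: the lowest bidder wins and is paid the second-lowest bid.
Bids in order: 26,000 (Calder) < 31,500 (Rook) < 87,000 (Sable) < 134,000 (Willow) < 183,500 (Onyx) < 239,500 (Verdant) < …
Calder is lowest; is paid the second-lowest bid, $31,500.

Calder is paid $31,500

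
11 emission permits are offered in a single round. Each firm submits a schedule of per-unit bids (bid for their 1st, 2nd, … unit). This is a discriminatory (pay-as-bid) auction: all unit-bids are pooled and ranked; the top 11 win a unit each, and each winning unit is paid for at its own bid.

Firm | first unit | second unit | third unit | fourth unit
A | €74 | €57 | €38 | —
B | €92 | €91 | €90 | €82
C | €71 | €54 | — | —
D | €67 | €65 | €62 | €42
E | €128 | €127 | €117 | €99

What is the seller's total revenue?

Total revenue: €1,038

Merging the schedules and taking the best 11: 128 (E-1), 127 (E-2), 117 (E-3), 99 (E-4), 92 (B-1), 91 (B-2), 90 (B-3), 82 (B-4), 74 (A-1), 71 (C-1), 67 (D-1)
Next rejected bid: €65 (not a price — pay-as-bid).
Each winning unit pays its own bid.
Revenue = 128 + 127 + 117 + 99 + 92 + 91 + 90 + 82 + 74 + 71 + 67 = €1,038.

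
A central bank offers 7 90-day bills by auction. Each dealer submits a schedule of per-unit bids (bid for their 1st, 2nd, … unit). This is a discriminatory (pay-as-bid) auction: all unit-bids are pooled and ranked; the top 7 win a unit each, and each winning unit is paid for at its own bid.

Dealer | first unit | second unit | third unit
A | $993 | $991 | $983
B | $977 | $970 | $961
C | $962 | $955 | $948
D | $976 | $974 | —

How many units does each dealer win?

A 3, B 2, D 2

Merging the schedules and taking the best 7: 993 (A-1), 991 (A-2), 983 (A-3), 977 (B-1), 976 (D-1), 974 (D-2), 970 (B-2)
Next rejected bid: $962 (not a price — pay-as-bid).
Allocation: A 3, B 2, D 2.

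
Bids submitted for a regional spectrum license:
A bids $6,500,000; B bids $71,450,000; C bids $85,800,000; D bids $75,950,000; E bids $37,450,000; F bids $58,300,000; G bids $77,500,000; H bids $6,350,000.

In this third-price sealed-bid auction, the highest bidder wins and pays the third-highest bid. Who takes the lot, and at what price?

Sorting bids: 85,800,000 (C) > 77,500,000 (G) > 75,950,000 (D) > 71,450,000 (B) > 58,300,000 (F) > 37,450,000 (E) > …
C wins; payment is bid #3 in the ranking = $75,950,000.

C pays $75,950,000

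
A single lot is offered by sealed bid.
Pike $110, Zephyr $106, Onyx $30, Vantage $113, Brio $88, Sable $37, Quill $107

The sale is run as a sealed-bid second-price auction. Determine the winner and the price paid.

Vantage pays $110

Bids ranked: 113 (Vantage) > 110 (Pike) > 107 (Quill) > 106 (Zephyr) > 88 (Brio) > 37 (Sable) > …
Second-price: Vantage pays Pike's bid of $110.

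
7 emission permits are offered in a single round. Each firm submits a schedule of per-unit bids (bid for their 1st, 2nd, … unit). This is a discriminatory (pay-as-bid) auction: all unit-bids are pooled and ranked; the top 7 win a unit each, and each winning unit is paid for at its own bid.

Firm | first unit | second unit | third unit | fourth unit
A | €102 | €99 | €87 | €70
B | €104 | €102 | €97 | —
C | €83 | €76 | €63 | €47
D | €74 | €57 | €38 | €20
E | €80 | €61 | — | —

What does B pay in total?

B pays €303

Merging the schedules and taking the best 7: 104 (B-1), 102 (A-1), 102 (B-2), 99 (A-2), 97 (B-3), 87 (A-3), 83 (C-1)
Next rejected bid: €80 (not a price — pay-as-bid).
B's winning unit-bids: 104 + 102 + 97 = €303.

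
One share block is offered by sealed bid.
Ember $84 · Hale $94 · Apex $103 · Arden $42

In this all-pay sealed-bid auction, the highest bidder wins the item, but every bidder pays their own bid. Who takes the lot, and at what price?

Apex pays $103

Bids ranked: 103 (Apex) > 94 (Hale) > 84 (Ember) > 42 (Arden)
Apex is highest and takes the item; every bidder forfeits their bid.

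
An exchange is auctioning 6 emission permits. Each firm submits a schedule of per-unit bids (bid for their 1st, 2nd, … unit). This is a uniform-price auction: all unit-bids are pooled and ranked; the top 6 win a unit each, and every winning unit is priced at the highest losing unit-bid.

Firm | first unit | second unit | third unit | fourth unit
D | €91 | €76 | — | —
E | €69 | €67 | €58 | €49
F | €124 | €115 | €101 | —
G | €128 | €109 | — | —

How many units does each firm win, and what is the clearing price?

D 1, F 3, G 2; clearing price €76

Pooled unit-bids ranked (top 6): 128 (G-1), 124 (F-1), 115 (F-2), 109 (G-2), 101 (F-3), 91 (D-1)
Highest rejected unit-bid = €76.
Allocation: D 1, F 3, G 2.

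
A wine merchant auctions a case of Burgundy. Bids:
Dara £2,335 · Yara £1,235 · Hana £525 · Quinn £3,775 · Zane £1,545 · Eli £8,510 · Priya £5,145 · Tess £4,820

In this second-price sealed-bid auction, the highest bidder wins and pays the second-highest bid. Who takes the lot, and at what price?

Bids in order: 8,510 (Eli) > 5,145 (Priya) > 4,820 (Tess) > 3,775 (Quinn) > 2,335 (Dara) > 1,545 (Zane) > …
Eli is highest; pays the second-highest bid, £5,145.

Eli pays £5,145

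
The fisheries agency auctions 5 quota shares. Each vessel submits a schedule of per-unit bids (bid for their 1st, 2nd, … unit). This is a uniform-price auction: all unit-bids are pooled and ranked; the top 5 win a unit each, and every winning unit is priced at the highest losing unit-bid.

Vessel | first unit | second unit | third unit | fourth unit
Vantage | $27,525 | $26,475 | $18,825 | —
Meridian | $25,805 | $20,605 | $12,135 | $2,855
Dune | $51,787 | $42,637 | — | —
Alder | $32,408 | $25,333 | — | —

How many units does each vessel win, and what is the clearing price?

Merging the schedules and taking the best 5: 51,787 (Dune-1), 42,637 (Dune-2), 32,408 (Alder-1), 27,525 (Vantage-1), 26,475 (Vantage-2)
The (k+1)-th unit-bid is $25,805.
Allocation: Alder 1, Dune 2, Vantage 2.

Alder 1, Dune 2, Vantage 2; clearing price $25,805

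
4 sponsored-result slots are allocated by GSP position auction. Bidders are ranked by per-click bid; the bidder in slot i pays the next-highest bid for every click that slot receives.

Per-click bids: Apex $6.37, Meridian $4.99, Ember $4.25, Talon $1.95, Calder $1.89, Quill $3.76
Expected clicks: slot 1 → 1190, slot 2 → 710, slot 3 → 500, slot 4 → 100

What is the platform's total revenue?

Sorting advertisers: $6.37 (Apex) > $4.99 (Meridian) > $4.25 (Ember) > $3.76 (Quill) > $1.95 (Talon) > …
Slot 1: Apex pays $4.99 × 1190 = $5938.10
Slot 2: Meridian pays $4.25 × 710 = $3017.50
Slot 3: Ember pays $3.76 × 500 = $1880.00
Slot 4: Quill pays $1.95 × 100 = $195.00
Total = $11030.60

Total revenue: $11030.60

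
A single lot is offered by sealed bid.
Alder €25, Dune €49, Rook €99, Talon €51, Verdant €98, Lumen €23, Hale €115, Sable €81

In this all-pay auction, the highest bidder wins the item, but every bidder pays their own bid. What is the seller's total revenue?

Total revenue: €541

Bids in order: 115 (Hale) > 99 (Rook) > 98 (Verdant) > 81 (Sable) > 51 (Talon) > 49 (Dune) > …
Hale wins with the top bid; all bids are sunk regardless.
Every bidder forfeits their bid regardless of winning.
Revenue = 25 + 49 + 99 + 51 + 98 + 23 + 115 + 81 = €541.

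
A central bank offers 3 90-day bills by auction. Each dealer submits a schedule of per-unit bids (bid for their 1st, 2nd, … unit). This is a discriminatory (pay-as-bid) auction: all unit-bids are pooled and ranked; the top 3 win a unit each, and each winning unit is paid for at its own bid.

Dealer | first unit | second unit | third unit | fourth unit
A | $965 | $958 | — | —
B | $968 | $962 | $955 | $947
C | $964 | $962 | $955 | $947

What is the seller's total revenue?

Total revenue: $2,897

Pooled unit-bids ranked (top 3): 968 (B-1), 965 (A-1), 964 (C-1)
Next rejected bid: $962 (not a price — pay-as-bid).
Each winning unit pays its own bid.
Revenue = 968 + 965 + 964 = $2,897.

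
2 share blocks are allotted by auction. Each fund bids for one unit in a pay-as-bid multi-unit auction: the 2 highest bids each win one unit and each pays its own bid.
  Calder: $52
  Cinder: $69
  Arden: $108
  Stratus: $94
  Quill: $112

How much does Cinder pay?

Sorting: 112 (Quill), 108 (Arden), 94 (Stratus), 69 (Cinder), …
The 2 highest are Quill, Arden.
Cinder does not win → $0.

Cinder pays $0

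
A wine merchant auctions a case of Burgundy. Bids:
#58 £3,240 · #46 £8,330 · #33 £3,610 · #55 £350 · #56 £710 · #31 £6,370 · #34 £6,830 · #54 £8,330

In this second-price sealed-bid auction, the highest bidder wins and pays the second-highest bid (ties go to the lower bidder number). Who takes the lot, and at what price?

Sorting bids: 8,330 (#46) > 8,330 (#54) > 6,830 (#34) > 6,370 (#31) > 3,610 (#33) > 3,240 (#58) > …
Tie at £8,330 → #46 wins by tie-break.
#46 is highest; pays the second-highest bid, £8,330.

#46 pays £8,330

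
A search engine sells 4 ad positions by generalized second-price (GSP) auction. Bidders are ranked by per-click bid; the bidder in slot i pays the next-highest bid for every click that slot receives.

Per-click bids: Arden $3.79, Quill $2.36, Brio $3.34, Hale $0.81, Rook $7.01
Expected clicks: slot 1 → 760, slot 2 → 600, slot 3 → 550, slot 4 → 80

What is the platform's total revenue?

Total revenue: $6247.20

Per-click bids in order: $7.01 (Rook) > $3.79 (Arden) > $3.34 (Brio) > $2.36 (Quill) > $0.81 (Hale)
Slot 1: Rook pays $3.79 × 760 = $2880.40
Slot 2: Arden pays $3.34 × 600 = $2004.00
Slot 3: Brio pays $2.36 × 550 = $1298.00
Slot 4: Quill pays $0.81 × 80 = $64.80
Total = $6247.20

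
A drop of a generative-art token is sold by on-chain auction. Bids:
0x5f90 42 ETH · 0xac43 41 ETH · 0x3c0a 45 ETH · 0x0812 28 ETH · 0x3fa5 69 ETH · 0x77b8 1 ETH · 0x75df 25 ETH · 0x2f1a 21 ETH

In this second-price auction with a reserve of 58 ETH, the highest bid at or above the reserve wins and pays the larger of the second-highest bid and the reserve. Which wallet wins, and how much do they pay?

Bids ranked: 69 (0x3fa5) > 45 (0x3c0a) > 42 (0x5f90) > 41 (0xac43) > 28 (0x0812) > 25 (0x75df) > …
Highest eligible bid: 0x3fa5 at 69 ETH.
max(second-highest 45 ETH, reserve 58 ETH) = 58 ETH.

0x3fa5 pays 58 ETH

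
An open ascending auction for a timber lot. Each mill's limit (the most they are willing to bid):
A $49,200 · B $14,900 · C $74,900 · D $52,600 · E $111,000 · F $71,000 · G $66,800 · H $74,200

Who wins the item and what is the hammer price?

Open ascending-bid auction: the price rises until one bidder remains; the winner pays the price at which the last rival dropped out.
Limits in order: 111,000 (E) > 74,900 (C) > 74,200 (H) > 71,000 (F) > 66,800 (G) > 52,600 (D) > …
C is the last rival to drop out, at $74,900; E remains and wins at that price.

E wins at $74,900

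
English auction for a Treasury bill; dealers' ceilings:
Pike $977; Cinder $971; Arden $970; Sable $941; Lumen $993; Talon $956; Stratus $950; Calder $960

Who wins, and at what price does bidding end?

Lumen wins at $977

Limits ranked: 993 (Lumen) > 977 (Pike) > 971 (Cinder) > 970 (Arden) > 960 (Calder) > 956 (Talon) > …
Once the price passes $977, only Lumen is left; the hammer falls at Pike's limit of $977.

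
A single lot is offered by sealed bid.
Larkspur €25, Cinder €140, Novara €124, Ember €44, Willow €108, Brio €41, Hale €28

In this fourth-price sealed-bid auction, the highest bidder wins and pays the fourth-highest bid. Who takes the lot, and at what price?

Bids in order: 140 (Cinder) > 124 (Novara) > 108 (Willow) > 44 (Ember) > 41 (Brio) > 28 (Hale) > …
Cinder is highest; pays the fourth-highest bid, €44.

Cinder pays €44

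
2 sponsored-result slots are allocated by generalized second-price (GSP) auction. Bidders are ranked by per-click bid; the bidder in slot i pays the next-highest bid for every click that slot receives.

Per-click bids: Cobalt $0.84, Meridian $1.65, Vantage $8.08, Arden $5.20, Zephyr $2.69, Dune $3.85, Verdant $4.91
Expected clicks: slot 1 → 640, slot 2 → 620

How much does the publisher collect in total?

Total revenue: $6372.20

Ranked by bid: $8.08 (Vantage) > $5.20 (Arden) > $4.91 (Verdant) > …
Slot 1: Vantage pays $5.20 × 640 = $3328.00
Slot 2: Arden pays $4.91 × 620 = $3044.20
Total = $6372.20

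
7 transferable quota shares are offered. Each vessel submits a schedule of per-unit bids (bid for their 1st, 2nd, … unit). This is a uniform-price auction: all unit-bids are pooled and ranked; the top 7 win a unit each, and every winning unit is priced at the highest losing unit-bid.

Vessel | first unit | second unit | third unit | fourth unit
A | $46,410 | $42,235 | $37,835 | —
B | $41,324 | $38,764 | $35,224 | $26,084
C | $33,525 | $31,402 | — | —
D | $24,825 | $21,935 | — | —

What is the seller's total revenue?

Total revenue: $219,814

All unit-bids, highest first — top 7: 46,410 (A-1), 42,235 (A-2), 41,324 (B-1), 38,764 (B-2), 37,835 (A-3), 35,224 (B-3), 33,525 (C-1)
Highest rejected unit-bid = $31,402.
Allocation: A 3, B 3, C 1. Every unit priced at $31,402.
Revenue = 7 × 31,402 = $219,814.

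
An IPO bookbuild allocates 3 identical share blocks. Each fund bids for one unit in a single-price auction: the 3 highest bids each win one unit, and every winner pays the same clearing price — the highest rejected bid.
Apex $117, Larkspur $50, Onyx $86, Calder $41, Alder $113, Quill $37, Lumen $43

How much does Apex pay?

Bids ranked high→low: 117 (Apex), 113 (Alder), 86 (Onyx), 50 (Larkspur), 43 (Lumen), …
Winners (3 units): Apex, Alder, Onyx.
Clearing price = highest rejected bid = $50.
Apex wins → pays $50.

Apex pays $50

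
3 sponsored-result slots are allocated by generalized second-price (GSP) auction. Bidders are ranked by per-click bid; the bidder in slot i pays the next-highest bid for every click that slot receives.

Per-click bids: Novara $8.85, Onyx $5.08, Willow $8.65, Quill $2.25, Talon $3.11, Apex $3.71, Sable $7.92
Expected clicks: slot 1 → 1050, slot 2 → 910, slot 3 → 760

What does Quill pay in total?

Quill pays $0.00

Ranked by bid: $8.85 (Novara) > $8.65 (Willow) > $7.92 (Sable) > $5.08 (Onyx) > …
Quill ranks below slot 3 → no slot, pays nothing.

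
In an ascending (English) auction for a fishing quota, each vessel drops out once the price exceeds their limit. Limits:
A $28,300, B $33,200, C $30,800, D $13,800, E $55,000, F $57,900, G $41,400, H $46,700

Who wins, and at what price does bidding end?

Limits in order: 57,900 (F) > 55,000 (E) > 46,700 (H) > 41,400 (G) > 33,200 (B) > 30,800 (C) > …
E is the last rival to drop out, at $55,000; F remains and wins at that price.

F wins at $55,000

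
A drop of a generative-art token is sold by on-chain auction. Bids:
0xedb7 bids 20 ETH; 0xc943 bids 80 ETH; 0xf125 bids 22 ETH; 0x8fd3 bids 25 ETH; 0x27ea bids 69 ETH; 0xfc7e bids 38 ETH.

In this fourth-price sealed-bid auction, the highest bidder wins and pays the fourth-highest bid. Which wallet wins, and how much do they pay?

Bids ranked: 80 (0xc943) > 69 (0x27ea) > 38 (0xfc7e) > 25 (0x8fd3) > 22 (0xf125) > 20 (0xedb7)
0xc943 wins; payment is bid #4 in the ranking = 25 ETH.

0xc943 pays 25 ETH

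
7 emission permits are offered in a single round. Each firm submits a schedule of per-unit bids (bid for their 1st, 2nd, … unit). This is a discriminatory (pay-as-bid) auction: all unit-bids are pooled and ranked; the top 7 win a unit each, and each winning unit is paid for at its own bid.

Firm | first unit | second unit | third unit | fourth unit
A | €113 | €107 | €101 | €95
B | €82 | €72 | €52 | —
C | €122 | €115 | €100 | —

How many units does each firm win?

All unit-bids, highest first — top 7: 122 (C-1), 115 (C-2), 113 (A-1), 107 (A-2), 101 (A-3), 100 (C-3), 95 (A-4)
Next rejected bid: €82 (not a price — pay-as-bid).
Allocation: A 4, C 3.

A 4, C 3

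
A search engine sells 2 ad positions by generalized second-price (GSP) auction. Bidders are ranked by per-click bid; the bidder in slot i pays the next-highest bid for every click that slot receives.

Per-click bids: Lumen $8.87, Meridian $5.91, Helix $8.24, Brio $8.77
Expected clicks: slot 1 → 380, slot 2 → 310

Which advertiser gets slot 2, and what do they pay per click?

Sorting advertisers: $8.87 (Lumen) > $8.77 (Brio) > $8.24 (Helix) > …
Slot 2 goes to the second-ranked bidder, Brio, who pays the next bid down: $8.24/click.

Brio; $8.24 per click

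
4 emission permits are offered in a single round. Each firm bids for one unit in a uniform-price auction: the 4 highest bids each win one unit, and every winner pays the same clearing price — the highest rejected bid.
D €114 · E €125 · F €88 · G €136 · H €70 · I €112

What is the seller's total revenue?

Ordering the bids: 136 (G), 125 (E), 114 (D), 112 (I), 88 (F), 70 (H)
Winners (4 units): G, E, D, I.
First losing bid is F's €88, which sets the uniform price.
Total revenue = 4 × €88 = €352.

Total revenue: €352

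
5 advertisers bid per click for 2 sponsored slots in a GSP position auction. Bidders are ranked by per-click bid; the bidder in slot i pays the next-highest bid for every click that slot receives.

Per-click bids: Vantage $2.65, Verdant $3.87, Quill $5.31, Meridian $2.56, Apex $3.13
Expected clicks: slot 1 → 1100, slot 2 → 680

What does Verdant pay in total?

Ranked by bid: $5.31 (Quill) > $3.87 (Verdant) > $3.13 (Apex) > …
Verdant holds slot 2 → pays next bid $3.13 × 680 clicks = $2128.40.

Verdant pays $2128.40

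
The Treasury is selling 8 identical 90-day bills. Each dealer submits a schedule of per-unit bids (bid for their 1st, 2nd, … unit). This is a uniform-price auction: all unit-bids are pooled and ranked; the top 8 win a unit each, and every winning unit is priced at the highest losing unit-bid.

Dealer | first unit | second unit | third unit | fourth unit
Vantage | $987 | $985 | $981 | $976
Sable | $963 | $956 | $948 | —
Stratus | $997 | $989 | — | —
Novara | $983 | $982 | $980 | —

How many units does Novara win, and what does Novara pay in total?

Merging the schedules and taking the best 8: 997 (Stratus-1), 989 (Stratus-2), 987 (Vantage-1), 985 (Vantage-2), 983 (Novara-1), 982 (Novara-2), 981 (Vantage-3), 980 (Novara-3)
First bid not allocated: $976.
Novara wins 3 unit(s) at $976 each.

Novara: 3 units, pays $2,928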